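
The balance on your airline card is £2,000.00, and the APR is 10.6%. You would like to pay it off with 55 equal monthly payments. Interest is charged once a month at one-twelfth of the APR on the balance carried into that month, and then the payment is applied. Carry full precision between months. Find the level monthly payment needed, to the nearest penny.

£46.07

Monthly rate r = 10.6%/12 = 0.883333% = 0.00883333.
Level-payment amortization: P = B₀·r / (1 − (1+r)^(−n)) = 2000.00·0.00883333 / (1 − 1.00883^(−55)).
Denominator 1 − (1+r)^(−55) = 0.383501952.
P = 17.6667 / 0.383501952 ≈ 46.07.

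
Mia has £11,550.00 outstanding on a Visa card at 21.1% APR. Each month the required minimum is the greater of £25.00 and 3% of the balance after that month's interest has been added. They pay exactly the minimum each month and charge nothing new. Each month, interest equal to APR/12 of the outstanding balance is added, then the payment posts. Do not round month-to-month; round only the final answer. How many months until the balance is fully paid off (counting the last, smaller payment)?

253 months

Monthly rate r = 21.1%/12 = 1.75833% = 0.0175833.
While 3% of the post-interest balance exceeds £25.00, each month B ← (B·(1+r))·(1 − 0.03), i.e. B shrinks by the factor (1+r)·0.97 = 0.98706.
This holds for months 1–204. Entering month 205 the balance is £809.64; 3% of the post-interest balance is now below £25.00, so the flat £25.00 minimum applies from here.
From month 205 a fixed £25.00 at rate r clears £809.64 in 49 more payments. Total: 204 + 49 = 253 months.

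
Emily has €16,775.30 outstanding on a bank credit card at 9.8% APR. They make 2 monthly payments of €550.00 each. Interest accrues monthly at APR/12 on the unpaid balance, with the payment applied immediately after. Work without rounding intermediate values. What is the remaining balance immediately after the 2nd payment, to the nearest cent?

Monthly rate r = 9.8%/12 = 0.816667% = 0.00816667.
Each month: B ← B·(1+r) − €550.00.
Month 1: interest €137.00; balance after payment €16,362.30.
Month 2: interest €133.63; balance after payment €15,945.92.

€15,945.92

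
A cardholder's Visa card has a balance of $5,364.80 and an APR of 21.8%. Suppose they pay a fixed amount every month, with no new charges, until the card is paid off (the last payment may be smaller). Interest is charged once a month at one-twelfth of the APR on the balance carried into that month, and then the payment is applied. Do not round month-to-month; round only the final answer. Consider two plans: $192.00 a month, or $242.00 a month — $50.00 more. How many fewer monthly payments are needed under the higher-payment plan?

11 fewer payments

Monthly rate r = 21.8%/12 = 1.81667% = 0.0181667.
At $192.00/mo: n = ⌈−ln(1 − rB₀/P)/ln(1+r)⌉ = 40 payments (last $67.97); total interest = total paid − $5,364.80 = $2,191.17.
At $242.00/mo: 29 payments (last $152.18); total interest $1,563.38.
Payments saved = 40 − 29 = 11.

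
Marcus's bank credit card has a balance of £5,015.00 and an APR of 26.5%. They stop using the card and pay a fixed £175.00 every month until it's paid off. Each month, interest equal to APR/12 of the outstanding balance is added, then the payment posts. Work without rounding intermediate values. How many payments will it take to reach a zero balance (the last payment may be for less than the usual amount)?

46 months

Monthly rate r = 26.5%/12 = 2.20833% = 0.0220833.
Recurrence: B ← B·(1+r) − £175.00.
Month 1: interest £110.75; balance after payment £4,950.75.
Month 2: interest £109.33; balance after payment £4,885.08.
Closed form: n = −ln(1 − rB₀/P)/ln(1+r) = −ln(0.36715)/ln(1.02208) ≈ 45.871, so the balance reaches zero during payment 46.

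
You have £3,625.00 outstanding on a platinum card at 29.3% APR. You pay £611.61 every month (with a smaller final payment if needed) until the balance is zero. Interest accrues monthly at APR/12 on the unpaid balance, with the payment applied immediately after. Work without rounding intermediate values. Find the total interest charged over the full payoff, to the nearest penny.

Monthly rate r = 29.3%/12 = 2.44167% = 0.0244167.
Payoff takes n = ⌈−ln(1 − rB₀/P)/ln(1+r)⌉ = ⌈6.480⌉ = 7 payments; the last is £295.51.
Total paid = 6·£611.61 + £295.51 = £3,965.17.
Total interest = total paid − principal = £3,965.17 − £3,625.00 = £340.17.

£340.17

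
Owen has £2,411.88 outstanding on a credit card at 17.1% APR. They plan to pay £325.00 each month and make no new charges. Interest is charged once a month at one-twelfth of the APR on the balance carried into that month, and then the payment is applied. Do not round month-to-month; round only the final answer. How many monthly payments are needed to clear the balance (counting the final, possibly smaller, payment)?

Monthly rate r = 17.1%/12 = 1.425% = 0.01425.
Recurrence: B ← B·(1+r) − £325.00.
Month 1: interest £34.37; balance after payment £2,121.25.
Month 2: interest £30.23; balance after payment £1,826.48.
Closed form: n = −ln(1 − rB₀/P)/ln(1+r) = −ln(0.89425)/ln(1.01425) ≈ 7.899, so the balance reaches zero during payment 8.

8 months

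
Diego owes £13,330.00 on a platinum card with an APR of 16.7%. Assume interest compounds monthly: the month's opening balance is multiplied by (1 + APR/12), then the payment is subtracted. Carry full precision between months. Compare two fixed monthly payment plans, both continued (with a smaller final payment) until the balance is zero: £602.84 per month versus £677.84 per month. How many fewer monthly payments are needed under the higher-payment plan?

3 fewer payments

Monthly rate r = 16.7%/12 = 1.39167% = 0.0139167.
At £602.84/mo: n = ⌈−ln(1 − rB₀/P)/ln(1+r)⌉ = 27 payments (last £368.86); total interest = total paid − £13,330.00 = £2,712.70.
At £677.84/mo: 24 payments (last £92.94); total interest £2,353.26.
Payments saved = 27 − 24 = 3.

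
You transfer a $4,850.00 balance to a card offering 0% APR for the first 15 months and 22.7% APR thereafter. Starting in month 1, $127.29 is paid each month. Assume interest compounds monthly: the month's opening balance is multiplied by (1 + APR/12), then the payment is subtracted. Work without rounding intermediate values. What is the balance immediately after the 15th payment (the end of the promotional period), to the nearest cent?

Promo months 1–15 at r₀ = 0%/12 = 0; months 16+ at r₁ = 22.7%/12 = 0.0189167.
After month 15 (no interest yet): B = $4,850.00 − 15·$127.29 = $2,940.65.

$2,940.65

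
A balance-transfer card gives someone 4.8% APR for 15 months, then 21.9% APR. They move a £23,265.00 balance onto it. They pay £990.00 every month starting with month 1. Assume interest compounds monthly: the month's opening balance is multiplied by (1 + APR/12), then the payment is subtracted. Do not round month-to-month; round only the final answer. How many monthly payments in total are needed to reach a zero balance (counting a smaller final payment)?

26 months

Promo months 1–15 at r₀ = 4.8%/12 = 0.004; months 16+ at r₁ = 21.9%/12 = 0.01825.
After month 15: iterate B ← B·(1+r₀) − £990.00 for 15 months → £9,427.58.
Then at r₁ with £990.00/mo: n₂ = −ln(1 − r₁·B/P)/ln(1+r₁) ≈ 10.56 → 11 more payments.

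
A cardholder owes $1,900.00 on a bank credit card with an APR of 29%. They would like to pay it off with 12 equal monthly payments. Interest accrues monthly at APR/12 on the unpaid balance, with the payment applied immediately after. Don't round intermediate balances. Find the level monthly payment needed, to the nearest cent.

$184.29

Monthly rate r = 29%/12 = 2.41667% = 0.0241667.
Level-payment amortization: P = B₀·r / (1 − (1+r)^(−n)) = 1900.00·0.0241667 / (1 − 1.02417^(−12)).
Denominator 1 − (1+r)^(−12) = 0.24915143.
P = 45.9167 / 0.24915143 ≈ 184.29.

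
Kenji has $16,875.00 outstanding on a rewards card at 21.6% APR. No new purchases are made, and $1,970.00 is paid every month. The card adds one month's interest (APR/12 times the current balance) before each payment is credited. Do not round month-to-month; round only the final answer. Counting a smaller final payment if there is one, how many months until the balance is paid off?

10 payments

Monthly rate r = 21.6%/12 = 1.8% = 0.018.
Recurrence: B ← B·(1+r) − $1,970.00.
Month 1: interest $303.75; balance after payment $15,208.75.
Month 2: interest $273.76; balance after payment $13,512.51.
Closed form: n = −ln(1 − rB₀/P)/ln(1+r) = −ln(0.84581)/ln(1.018) ≈ 9.387, so the balance reaches zero during payment 10.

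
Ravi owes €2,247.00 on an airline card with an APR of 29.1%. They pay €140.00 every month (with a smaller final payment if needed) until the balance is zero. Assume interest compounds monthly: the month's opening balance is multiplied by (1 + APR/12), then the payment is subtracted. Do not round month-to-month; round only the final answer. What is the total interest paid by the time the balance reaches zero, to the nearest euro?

€634

Monthly rate r = 29.1%/12 = 2.425% = 0.02425.
Payoff takes n = ⌈−ln(1 − rB₀/P)/ln(1+r)⌉ = ⌈20.576⌉ = 21 payments; the last is €81.00.
Total paid = 20·€140.00 + €81.00 = €2,881.00.
Total interest = total paid − principal = €2,881.00 − €2,247.00 = €634.00.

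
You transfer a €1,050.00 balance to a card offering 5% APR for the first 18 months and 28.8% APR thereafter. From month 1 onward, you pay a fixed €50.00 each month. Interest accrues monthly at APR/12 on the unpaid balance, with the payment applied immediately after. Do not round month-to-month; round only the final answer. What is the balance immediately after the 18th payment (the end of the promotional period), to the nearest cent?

Promo months 1–18 at r₀ = 5%/12 = 0.00416667; months 19+ at r₁ = 28.8%/12 = 0.024.
After month 18: iterate B ← B·(1+r₀) − €50.00 for 18 months → €199.01.

€199.01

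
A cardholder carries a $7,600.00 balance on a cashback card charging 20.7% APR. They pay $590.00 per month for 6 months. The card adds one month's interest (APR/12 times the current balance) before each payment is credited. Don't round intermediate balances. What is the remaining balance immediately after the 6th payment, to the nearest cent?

Monthly rate r = 20.7%/12 = 1.725% = 0.01725.
Each month: B ← B·(1+r) − $590.00.
Month 1: interest $131.10; balance after payment $7,141.10.
Month 2: interest $123.18; balance after payment $6,674.28.
Month 3: interest $115.13; balance after payment $6,199.42.
Month 4: interest $106.94; balance after payment $5,716.36.
Month 5: interest $98.61; balance after payment $5,224.96.
Month 6: interest $90.13; balance after payment $4,725.09.

$4,725.09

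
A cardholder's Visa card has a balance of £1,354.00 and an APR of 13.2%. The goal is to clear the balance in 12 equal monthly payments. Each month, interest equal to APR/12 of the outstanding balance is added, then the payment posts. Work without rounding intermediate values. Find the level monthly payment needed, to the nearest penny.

Monthly rate r = 13.2%/12 = 1.1% = 0.011.
Level-payment amortization: P = B₀·r / (1 − (1+r)^(−n)) = 1354.00·0.011 / (1 − 1.011^(−12)).
Denominator 1 − (1+r)^(−12) = 0.123027181.
P = 14.894 / 0.123027181 ≈ 121.06.

£121.06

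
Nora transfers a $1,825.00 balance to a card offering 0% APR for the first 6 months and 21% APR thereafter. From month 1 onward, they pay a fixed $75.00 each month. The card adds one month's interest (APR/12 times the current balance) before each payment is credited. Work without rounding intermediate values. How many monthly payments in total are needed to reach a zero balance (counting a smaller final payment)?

Promo months 1–6 at r₀ = 0%/12 = 0; months 7+ at r₁ = 21%/12 = 0.0175.
After month 6 (no interest yet): B = $1,825.00 − 6·$75.00 = $1,375.00.
Then at r₁ with $75.00/mo: n₂ = −ln(1 − r₁·B/P)/ln(1+r₁) ≈ 22.30 → 23 more payments.

29 payments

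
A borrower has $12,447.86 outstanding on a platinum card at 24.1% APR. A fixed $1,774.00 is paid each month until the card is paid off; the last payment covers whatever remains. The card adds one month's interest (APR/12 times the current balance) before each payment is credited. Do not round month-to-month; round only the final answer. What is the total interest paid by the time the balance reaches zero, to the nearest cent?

Monthly rate r = 24.1%/12 = 2.00833% = 0.0200833.
Payoff takes n = ⌈−ln(1 − rB₀/P)/ln(1+r)⌉ = ⌈7.639⌉ = 8 payments; the last is $1,137.52.
Total paid = 7·$1,774.00 + $1,137.52 = $13,555.52.
Total interest = total paid − principal = $13,555.52 − $12,447.86 = $1,107.66.

$1,107.66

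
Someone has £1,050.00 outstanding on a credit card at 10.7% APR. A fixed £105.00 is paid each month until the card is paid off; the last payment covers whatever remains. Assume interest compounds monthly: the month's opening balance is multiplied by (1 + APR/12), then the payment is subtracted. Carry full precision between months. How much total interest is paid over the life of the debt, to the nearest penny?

£54.81

Monthly rate r = 10.7%/12 = 0.891667% = 0.00891667.
Payoff takes n = ⌈−ln(1 − rB₀/P)/ln(1+r)⌉ = ⌈10.521⌉ = 11 payments; the last is £54.81.
Total paid = 10·£105.00 + £54.81 = £1,104.81.
Total interest = total paid − principal = £1,104.81 − £1,050.00 = £54.81.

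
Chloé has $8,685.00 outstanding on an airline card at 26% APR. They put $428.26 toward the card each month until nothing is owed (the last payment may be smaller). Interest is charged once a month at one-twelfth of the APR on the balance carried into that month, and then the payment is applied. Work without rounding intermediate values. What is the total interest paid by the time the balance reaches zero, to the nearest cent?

$2,877.72

Monthly rate r = 26%/12 = 2.16667% = 0.0216667.
Payoff takes n = ⌈−ln(1 − rB₀/P)/ln(1+r)⌉ = ⌈26.999⌉ = 27 payments; the last is $427.96.
Total paid = 26·$428.26 + $427.96 = $11,562.72.
Total interest = total paid − principal = $11,562.72 − $8,685.00 = $2,877.72.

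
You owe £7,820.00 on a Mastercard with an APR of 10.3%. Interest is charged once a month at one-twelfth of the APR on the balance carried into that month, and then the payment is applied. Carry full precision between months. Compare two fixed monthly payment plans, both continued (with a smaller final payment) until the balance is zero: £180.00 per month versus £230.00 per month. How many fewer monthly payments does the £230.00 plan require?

Monthly rate r = 10.3%/12 = 0.858333% = 0.00858333.
At £180.00/mo: n = ⌈−ln(1 − rB₀/P)/ln(1+r)⌉ = 55 payments (last £108.10); total interest = total paid − £7,820.00 = £2,008.10.
At £230.00/mo: 41 payments (last £86.55); total interest £1,466.55.
Payments saved = 55 − 41 = 14.

14 fewer payments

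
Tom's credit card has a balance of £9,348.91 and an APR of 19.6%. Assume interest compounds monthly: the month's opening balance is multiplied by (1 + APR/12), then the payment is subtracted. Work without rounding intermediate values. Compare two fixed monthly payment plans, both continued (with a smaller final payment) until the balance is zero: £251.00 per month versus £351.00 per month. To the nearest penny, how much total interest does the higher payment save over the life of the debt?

Monthly rate r = 19.6%/12 = 1.63333% = 0.0163333.
At £251.00/mo: n = ⌈−ln(1 − rB₀/P)/ln(1+r)⌉ = 58 payments (last £216.19); total interest = total paid − £9,348.91 = £5,174.28.
At £351.00/mo: 36 payments (last £86.13); total interest £3,022.22.
Interest saved = £5,174.28 − £3,022.22 = £2,152.06.

£2,152.06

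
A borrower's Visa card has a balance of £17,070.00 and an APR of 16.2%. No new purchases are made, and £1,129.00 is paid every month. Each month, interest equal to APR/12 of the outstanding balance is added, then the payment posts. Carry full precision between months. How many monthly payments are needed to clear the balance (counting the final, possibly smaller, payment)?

Monthly rate r = 16.2%/12 = 1.35% = 0.0135.
Recurrence: B ← B·(1+r) − £1,129.00.
Month 1: interest £230.44; balance after payment £16,171.44.
Month 2: interest £218.31; balance after payment £15,260.76.
Closed form: n = −ln(1 − rB₀/P)/ln(1+r) = −ln(0.79589)/ln(1.0135) ≈ 17.025, so the balance reaches zero during payment 18.

18 payments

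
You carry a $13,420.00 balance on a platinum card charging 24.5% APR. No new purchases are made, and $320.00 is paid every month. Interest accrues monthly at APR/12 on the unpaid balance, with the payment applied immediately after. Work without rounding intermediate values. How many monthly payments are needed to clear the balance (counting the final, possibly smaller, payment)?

Monthly rate r = 24.5%/12 = 2.04167% = 0.0204167.
Recurrence: B ← B·(1+r) − $320.00.
Month 1: interest $273.99; balance after payment $13,373.99.
Month 2: interest $273.05; balance after payment $13,327.04.
Closed form: n = −ln(1 − rB₀/P)/ln(1+r) = −ln(0.14378)/ln(1.02042) ≈ 95.962, so the balance reaches zero during payment 96.

96 payments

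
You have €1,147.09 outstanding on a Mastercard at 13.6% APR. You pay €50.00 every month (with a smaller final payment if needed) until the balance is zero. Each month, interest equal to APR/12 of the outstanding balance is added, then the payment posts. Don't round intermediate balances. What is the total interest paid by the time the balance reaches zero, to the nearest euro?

Monthly rate r = 13.6%/12 = 1.13333% = 0.0113333.
Payoff takes n = ⌈−ln(1 − rB₀/P)/ln(1+r)⌉ = ⌈26.719⌉ = 27 payments; the last is €36.02.
Total paid = 26·€50.00 + €36.02 = €1,336.02.
Total interest = total paid − principal = €1,336.02 − €1,147.09 = €188.93.

€189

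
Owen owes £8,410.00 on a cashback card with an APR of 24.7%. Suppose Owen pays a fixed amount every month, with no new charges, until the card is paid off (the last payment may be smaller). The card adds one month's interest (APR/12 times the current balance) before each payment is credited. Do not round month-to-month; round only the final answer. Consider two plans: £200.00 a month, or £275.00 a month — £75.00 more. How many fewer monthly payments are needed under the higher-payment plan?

Monthly rate r = 24.7%/12 = 2.05833% = 0.0205833.
At £200.00/mo: n = ⌈−ln(1 − rB₀/P)/ln(1+r)⌉ = 99 payments (last £95.93); total interest = total paid − £8,410.00 = £11,285.93.
At £275.00/mo: 49 payments (last £201.22); total interest £4,991.22.
Payments saved = 99 − 49 = 50.

50 fewer payments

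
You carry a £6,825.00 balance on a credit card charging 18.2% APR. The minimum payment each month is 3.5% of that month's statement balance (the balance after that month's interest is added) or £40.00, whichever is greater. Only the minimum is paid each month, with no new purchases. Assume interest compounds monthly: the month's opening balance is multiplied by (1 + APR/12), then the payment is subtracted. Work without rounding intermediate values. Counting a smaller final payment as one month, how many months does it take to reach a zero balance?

125 months

Monthly rate r = 18.2%/12 = 1.51667% = 0.0151667.
While 3.5% of the post-interest balance exceeds £40.00, each month B ← (B·(1+r))·(1 − 0.035), i.e. B shrinks by the factor (1+r)·0.965 = 0.97964.
This holds for months 1–88. Entering month 89 the balance is £1,116.33; 3.5% of the post-interest balance is now below £40.00, so the flat £40.00 minimum applies from here.
From month 89 a fixed £40.00 at rate r clears £1,116.33 in 37 more payments. Total: 88 + 37 = 125 months.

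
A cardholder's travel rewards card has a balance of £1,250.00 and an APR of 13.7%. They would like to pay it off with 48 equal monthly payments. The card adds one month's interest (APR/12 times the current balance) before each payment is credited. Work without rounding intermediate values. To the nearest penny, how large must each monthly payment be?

£33.97

Monthly rate r = 13.7%/12 = 1.14167% = 0.0114167.
Level-payment amortization: P = B₀·r / (1 − (1+r)^(−n)) = 1250.00·0.0114167 / (1 − 1.01142^(−48)).
Denominator 1 − (1+r)^(−48) = 0.420097585.
P = 14.2708 / 0.420097585 ≈ 33.97.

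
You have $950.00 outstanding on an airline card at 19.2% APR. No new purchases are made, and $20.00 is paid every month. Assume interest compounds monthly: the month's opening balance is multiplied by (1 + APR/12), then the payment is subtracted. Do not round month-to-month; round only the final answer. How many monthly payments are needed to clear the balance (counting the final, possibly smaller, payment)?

Monthly rate r = 19.2%/12 = 1.6% = 0.016.
Recurrence: B ← B·(1+r) − $20.00.
Month 1: interest $15.20; balance after payment $945.20.
Month 2: interest $15.12; balance after payment $940.32.
Closed form: n = −ln(1 − rB₀/P)/ln(1+r) = −ln(0.24)/ln(1.016) ≈ 89.906, so the balance reaches zero during payment 90.

90 months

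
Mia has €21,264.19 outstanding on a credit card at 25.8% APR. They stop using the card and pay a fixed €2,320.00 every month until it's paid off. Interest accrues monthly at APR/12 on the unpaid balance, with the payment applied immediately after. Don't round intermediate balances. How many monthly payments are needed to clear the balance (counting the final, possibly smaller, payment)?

Monthly rate r = 25.8%/12 = 2.15% = 0.0215.
Recurrence: B ← B·(1+r) − €2,320.00.
Month 1: interest €457.18; balance after payment €19,401.37.
Month 2: interest €417.13; balance after payment €17,498.50.
Closed form: n = −ln(1 − rB₀/P)/ln(1+r) = −ln(0.80294)/ln(1.0215) ≈ 10.318, so the balance reaches zero during payment 11.

11 payments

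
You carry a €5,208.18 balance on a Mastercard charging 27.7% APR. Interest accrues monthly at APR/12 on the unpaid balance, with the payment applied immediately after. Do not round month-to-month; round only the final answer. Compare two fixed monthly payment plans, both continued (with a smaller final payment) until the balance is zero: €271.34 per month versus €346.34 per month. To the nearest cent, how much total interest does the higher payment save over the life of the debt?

Monthly rate r = 27.7%/12 = 2.30833% = 0.0230833.
At €271.34/mo: n = ⌈−ln(1 − rB₀/P)/ln(1+r)⌉ = 26 payments (last €176.55); total interest = total paid − €5,208.18 = €1,751.87.
At €346.34/mo: 19 payments (last €237.42); total interest €1,263.36.
Interest saved = €1,751.87 − €1,263.36 = €488.51.

€488.51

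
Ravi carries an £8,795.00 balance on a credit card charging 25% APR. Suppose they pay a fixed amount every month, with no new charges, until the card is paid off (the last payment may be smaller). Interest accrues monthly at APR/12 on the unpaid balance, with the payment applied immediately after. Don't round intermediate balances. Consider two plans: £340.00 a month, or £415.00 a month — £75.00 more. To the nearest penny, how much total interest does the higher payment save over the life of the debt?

Monthly rate r = 25%/12 = 2.08333% = 0.0208333.
At £340.00/mo: n = ⌈−ln(1 − rB₀/P)/ln(1+r)⌉ = 38 payments (last £186.32); total interest = total paid − £8,795.00 = £3,971.32.
At £415.00/mo: 29 payments (last £105.25); total interest £2,930.25.
Interest saved = £3,971.32 − £2,930.25 = £1,041.07.

£1,041.07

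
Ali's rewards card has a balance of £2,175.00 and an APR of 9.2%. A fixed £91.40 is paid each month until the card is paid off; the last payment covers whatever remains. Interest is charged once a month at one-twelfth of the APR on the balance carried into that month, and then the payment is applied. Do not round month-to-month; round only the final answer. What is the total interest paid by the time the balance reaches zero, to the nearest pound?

Monthly rate r = 9.2%/12 = 0.766667% = 0.00766667.
Payoff takes n = ⌈−ln(1 − rB₀/P)/ln(1+r)⌉ = ⌈26.374⌉ = 27 payments; the last is £34.28.
Total paid = 26·£91.40 + £34.28 = £2,410.68.
Total interest = total paid − principal = £2,410.68 − £2,175.00 = £235.68.

£236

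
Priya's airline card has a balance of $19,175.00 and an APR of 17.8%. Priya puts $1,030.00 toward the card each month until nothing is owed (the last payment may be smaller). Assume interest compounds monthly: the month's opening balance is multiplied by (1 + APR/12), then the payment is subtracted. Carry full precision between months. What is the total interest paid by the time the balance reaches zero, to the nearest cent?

$3,431.32

Monthly rate r = 17.8%/12 = 1.48333% = 0.0148333.
Payoff takes n = ⌈−ln(1 − rB₀/P)/ln(1+r)⌉ = ⌈21.948⌉ = 22 payments; the last is $976.32.
Total paid = 21·$1,030.00 + $976.32 = $22,606.32.
Total interest = total paid − principal = $22,606.32 − $19,175.00 = $3,431.32.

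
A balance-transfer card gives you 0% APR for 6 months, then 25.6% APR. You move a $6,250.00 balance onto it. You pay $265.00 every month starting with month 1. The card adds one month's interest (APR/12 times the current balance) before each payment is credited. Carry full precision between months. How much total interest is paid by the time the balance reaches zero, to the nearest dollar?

$1,244

Promo months 1–6 at r₀ = 0%/12 = 0; months 7+ at r₁ = 25.6%/12 = 0.0213333.
After month 6 (no interest yet): B = $6,250.00 − 6·$265.00 = $4,660.00.
Then at r₁ with $265.00/mo: n₂ = −ln(1 − r₁·B/P)/ln(1+r₁) ≈ 22.28 → 23 more payments.
Total paid = 28·$265.00 + $73.85 = $7,493.85; interest = $7,493.85 − $6,250.00 = $1,243.85.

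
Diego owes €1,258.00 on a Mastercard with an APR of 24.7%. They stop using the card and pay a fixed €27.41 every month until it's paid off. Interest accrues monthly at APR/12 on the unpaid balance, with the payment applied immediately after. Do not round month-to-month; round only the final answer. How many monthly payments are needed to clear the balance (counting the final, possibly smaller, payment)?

Monthly rate r = 24.7%/12 = 2.05833% = 0.0205833.
Recurrence: B ← B·(1+r) − €27.41.
Month 1: interest €25.89; balance after payment €1,256.48.
Month 2: interest €25.86; balance after payment €1,254.94.
Closed form: n = −ln(1 − rB₀/P)/ln(1+r) = −ln(0.055314)/ln(1.02058) ≈ 142.077, so the balance reaches zero during payment 143.

143 payments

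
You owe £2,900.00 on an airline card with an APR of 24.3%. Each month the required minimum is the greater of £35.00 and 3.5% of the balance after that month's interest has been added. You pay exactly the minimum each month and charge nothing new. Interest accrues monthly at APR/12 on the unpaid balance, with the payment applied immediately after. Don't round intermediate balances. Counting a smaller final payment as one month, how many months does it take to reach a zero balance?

Monthly rate r = 24.3%/12 = 2.025% = 0.02025.
While 3.5% of the post-interest balance exceeds £35.00, each month B ← (B·(1+r))·(1 − 0.035), i.e. B shrinks by the factor (1+r)·0.965 = 0.98454.
This holds for months 1–70. Entering month 71 the balance is £974.48; 3.5% of the post-interest balance is now below £35.00, so the flat £35.00 minimum applies from here.
From month 71 a fixed £35.00 at rate r clears £974.48 in 42 more payments. Total: 70 + 42 = 112 months.

112 months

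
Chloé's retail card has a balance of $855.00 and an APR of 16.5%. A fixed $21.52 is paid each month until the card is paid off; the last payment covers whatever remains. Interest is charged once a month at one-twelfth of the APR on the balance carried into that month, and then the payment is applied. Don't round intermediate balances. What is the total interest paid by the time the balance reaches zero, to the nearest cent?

$390.40

Monthly rate r = 16.5%/12 = 1.375% = 0.01375.
Payoff takes n = ⌈−ln(1 − rB₀/P)/ln(1+r)⌉ = ⌈57.871⌉ = 58 payments; the last is $18.76.
Total paid = 57·$21.52 + $18.76 = $1,245.40.
Total interest = total paid − principal = $1,245.40 − $855.00 = $390.40.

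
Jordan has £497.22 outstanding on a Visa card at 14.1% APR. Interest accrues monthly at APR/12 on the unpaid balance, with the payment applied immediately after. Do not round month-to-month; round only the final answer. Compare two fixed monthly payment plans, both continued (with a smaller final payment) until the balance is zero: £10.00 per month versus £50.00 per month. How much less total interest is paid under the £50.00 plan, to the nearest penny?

Monthly rate r = 14.1%/12 = 1.175% = 0.01175.
At £10.00/mo: n = ⌈−ln(1 − rB₀/P)/ln(1+r)⌉ = 76 payments (last £1.31); total interest = total paid − £497.22 = £254.09.
At £50.00/mo: 11 payments (last £31.92); total interest £34.70.
Interest saved = £254.09 − £34.70 = £219.39.

£219.39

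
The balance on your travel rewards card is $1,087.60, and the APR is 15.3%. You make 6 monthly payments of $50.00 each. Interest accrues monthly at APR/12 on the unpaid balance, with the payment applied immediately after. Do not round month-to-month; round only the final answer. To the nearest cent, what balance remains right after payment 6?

$863.77

Monthly rate r = 15.3%/12 = 1.275% = 0.01275.
Each month: B ← B·(1+r) − $50.00.
Month 1: interest $13.87; balance after payment $1,051.47.
Month 2: interest $13.41; balance after payment $1,014.87.
Month 3: interest $12.94; balance after payment $977.81.
Month 4: interest $12.47; balance after payment $940.28.
Month 5: interest $11.99; balance after payment $902.27.
Month 6: interest $11.50; balance after payment $863.77.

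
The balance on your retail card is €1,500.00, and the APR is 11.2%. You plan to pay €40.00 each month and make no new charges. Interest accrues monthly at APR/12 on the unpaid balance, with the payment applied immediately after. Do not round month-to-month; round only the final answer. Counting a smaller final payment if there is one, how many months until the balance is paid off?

47 payments

Monthly rate r = 11.2%/12 = 0.933333% = 0.00933333.
Recurrence: B ← B·(1+r) − €40.00.
Month 1: interest €14.00; balance after payment €1,474.00.
Month 2: interest €13.76; balance after payment €1,447.76.
Closed form: n = −ln(1 − rB₀/P)/ln(1+r) = −ln(0.65)/ln(1.00933) ≈ 46.370, so the balance reaches zero during payment 47.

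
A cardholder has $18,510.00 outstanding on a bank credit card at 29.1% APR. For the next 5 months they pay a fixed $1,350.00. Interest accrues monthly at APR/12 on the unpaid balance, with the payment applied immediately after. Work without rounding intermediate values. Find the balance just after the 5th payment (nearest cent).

$13,780.45

Monthly rate r = 29.1%/12 = 2.425% = 0.02425.
Each month: B ← B·(1+r) − $1,350.00.
Month 1: interest $448.87; balance after payment $17,608.87.
Month 2: interest $427.02; balance after payment $16,685.88.
Month 3: interest $404.63; balance after payment $15,740.52.
Month 4: interest $381.71; balance after payment $14,772.22.
Month 5: interest $358.23; balance after payment $13,780.45.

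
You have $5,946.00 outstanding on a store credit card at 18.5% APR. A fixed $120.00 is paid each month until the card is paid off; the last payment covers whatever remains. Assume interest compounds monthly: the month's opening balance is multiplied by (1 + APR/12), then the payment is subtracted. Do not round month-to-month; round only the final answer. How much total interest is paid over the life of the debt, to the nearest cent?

$5,376.35

Monthly rate r = 18.5%/12 = 1.54167% = 0.0154167.
Payoff takes n = ⌈−ln(1 − rB₀/P)/ln(1+r)⌉ = ⌈94.351⌉ = 95 payments; the last is $42.35.
Total paid = 94·$120.00 + $42.35 = $11,322.35.
Total interest = total paid − principal = $11,322.35 − $5,946.00 = $5,376.35.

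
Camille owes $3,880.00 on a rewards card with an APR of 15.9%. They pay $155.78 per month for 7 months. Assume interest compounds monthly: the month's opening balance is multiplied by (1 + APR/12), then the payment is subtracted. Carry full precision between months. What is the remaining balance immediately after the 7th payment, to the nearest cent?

$3,119.72

Monthly rate r = 15.9%/12 = 1.325% = 0.01325.
Each month: B ← B·(1+r) − $155.78.
Month 1: interest $51.41; balance after payment $3,775.63.
Month 2: interest $50.03; balance after payment $3,669.88.
Month 3: interest $48.63; balance after payment $3,562.72.
Month 4: interest $47.21; balance after payment $3,454.15.
Month 5: interest $45.77; balance after payment $3,344.14.
Month 6: interest $44.31; balance after payment $3,232.67.
Month 7: interest $42.83; balance after payment $3,119.72.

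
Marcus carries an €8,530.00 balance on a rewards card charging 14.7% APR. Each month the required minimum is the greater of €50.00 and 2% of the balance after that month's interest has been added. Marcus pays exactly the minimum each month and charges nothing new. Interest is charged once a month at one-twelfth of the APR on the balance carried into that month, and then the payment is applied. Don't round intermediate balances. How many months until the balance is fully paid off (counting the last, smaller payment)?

Monthly rate r = 14.7%/12 = 1.225% = 0.01225.
While 2% of the post-interest balance exceeds €50.00, each month B ← (B·(1+r))·(1 − 0.02), i.e. B shrinks by the factor (1+r)·0.98 = 0.99201.
This holds for months 1–155. Entering month 156 the balance is €2,458.09; 2% of the post-interest balance is now below €50.00, so the flat €50.00 minimum applies from here.
From month 156 a fixed €50.00 at rate r clears €2,458.09 in 76 more payments. Total: 155 + 76 = 231 months.

231 months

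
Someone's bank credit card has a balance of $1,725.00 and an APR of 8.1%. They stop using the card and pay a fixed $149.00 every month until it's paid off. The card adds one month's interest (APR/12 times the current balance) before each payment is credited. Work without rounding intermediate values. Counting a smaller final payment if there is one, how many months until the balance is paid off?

Monthly rate r = 8.1%/12 = 0.675% = 0.00675.
Recurrence: B ← B·(1+r) − $149.00.
Month 1: interest $11.64; balance after payment $1,587.64.
Month 2: interest $10.72; balance after payment $1,449.36.
Closed form: n = −ln(1 − rB₀/P)/ln(1+r) = −ln(0.92185)/ln(1.00675) ≈ 12.095, so the balance reaches zero during payment 13.

13 payments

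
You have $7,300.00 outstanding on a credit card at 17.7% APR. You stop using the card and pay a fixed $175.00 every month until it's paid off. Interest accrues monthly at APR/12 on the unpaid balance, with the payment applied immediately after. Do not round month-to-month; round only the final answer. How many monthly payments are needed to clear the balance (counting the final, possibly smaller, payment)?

66 payments

Monthly rate r = 17.7%/12 = 1.475% = 0.01475.
Recurrence: B ← B·(1+r) − $175.00.
Month 1: interest $107.67; balance after payment $7,232.68.
Month 2: interest $106.68; balance after payment $7,164.36.
Closed form: n = −ln(1 − rB₀/P)/ln(1+r) = −ln(0.38471)/ln(1.01475) ≈ 65.239, so the balance reaches zero during payment 66.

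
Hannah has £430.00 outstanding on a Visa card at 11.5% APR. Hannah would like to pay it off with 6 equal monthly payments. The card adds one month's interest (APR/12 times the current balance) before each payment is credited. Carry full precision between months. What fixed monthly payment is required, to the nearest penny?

£74.09

Monthly rate r = 11.5%/12 = 0.958333% = 0.00958333.
Level-payment amortization: P = B₀·r / (1 − (1+r)^(−n)) = 430.00·0.00958333 / (1 − 1.00958^(−6)).
Denominator 1 − (1+r)^(−6) = 0.055619599.
P = 4.12083 / 0.055619599 ≈ 74.09.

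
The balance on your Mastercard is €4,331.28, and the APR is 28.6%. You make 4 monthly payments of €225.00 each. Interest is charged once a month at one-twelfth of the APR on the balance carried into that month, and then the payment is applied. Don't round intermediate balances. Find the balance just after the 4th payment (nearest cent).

Monthly rate r = 28.6%/12 = 2.38333% = 0.0238333.
Each month: B ← B·(1+r) − €225.00.
Month 1: interest €103.23; balance after payment €4,209.51.
Month 2: interest €100.33; balance after payment €4,084.84.
Month 3: interest €97.36; balance after payment €3,957.19.
Month 4: interest €94.31; balance after payment €3,826.50.

€3,826.50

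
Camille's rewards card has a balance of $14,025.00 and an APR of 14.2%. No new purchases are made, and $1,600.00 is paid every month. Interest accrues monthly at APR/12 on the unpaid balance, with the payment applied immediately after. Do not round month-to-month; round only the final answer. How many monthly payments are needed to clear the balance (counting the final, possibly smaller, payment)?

10 payments

Monthly rate r = 14.2%/12 = 1.18333% = 0.0118333.
Recurrence: B ← B·(1+r) − $1,600.00.
Month 1: interest $165.96; balance after payment $12,590.96.
Month 2: interest $148.99; balance after payment $11,139.96.
Closed form: n = −ln(1 − rB₀/P)/ln(1+r) = −ln(0.89627)/ln(1.01183) ≈ 9.309, so the balance reaches zero during payment 10.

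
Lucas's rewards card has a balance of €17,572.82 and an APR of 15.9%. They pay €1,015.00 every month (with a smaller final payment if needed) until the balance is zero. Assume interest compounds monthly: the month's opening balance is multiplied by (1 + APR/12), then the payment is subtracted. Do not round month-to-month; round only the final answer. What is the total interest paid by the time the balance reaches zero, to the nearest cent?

Monthly rate r = 15.9%/12 = 1.325% = 0.01325.
Payoff takes n = ⌈−ln(1 − rB₀/P)/ln(1+r)⌉ = ⌈19.797⌉ = 20 payments; the last is €809.78.
Total paid = 19·€1,015.00 + €809.78 = €20,094.78.
Total interest = total paid − principal = €20,094.78 − €17,572.82 = €2,521.96.

€2,521.96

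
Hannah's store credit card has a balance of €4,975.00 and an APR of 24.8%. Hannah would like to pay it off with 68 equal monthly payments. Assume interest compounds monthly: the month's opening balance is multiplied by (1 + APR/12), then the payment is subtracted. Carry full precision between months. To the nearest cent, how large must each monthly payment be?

€136.87

Monthly rate r = 24.8%/12 = 2.06667% = 0.0206667.
Level-payment amortization: P = B₀·r / (1 − (1+r)^(−n)) = 4975.00·0.0206667 / (1 − 1.02067^(−68)).
Denominator 1 − (1+r)^(−68) = 0.751175782.
P = 102.817 / 0.751175782 ≈ 136.87.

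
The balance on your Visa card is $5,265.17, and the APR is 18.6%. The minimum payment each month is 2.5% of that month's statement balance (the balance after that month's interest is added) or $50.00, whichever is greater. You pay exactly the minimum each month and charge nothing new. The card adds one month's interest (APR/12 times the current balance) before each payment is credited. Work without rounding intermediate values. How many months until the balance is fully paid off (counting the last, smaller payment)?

161 months

Monthly rate r = 18.6%/12 = 1.55% = 0.0155.
While 2.5% of the post-interest balance exceeds $50.00, each month B ← (B·(1+r))·(1 − 0.025), i.e. B shrinks by the factor (1+r)·0.975 = 0.99011.
This holds for months 1–99. Entering month 100 the balance is $1,968.71; 2.5% of the post-interest balance is now below $50.00, so the flat $50.00 minimum applies from here.
From month 100 a fixed $50.00 at rate r clears $1,968.71 in 62 more payments. Total: 99 + 62 = 161 months.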